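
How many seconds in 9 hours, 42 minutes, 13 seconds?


Hours: 9 × 3600 = 32400
Minutes: 42 × 60 = 2520
Seconds: 13
Total = 32400 + 2520 + 13 = 34933

34933 seconds


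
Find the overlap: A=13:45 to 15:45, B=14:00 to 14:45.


45 minutes

Meeting A: 825-945 (in minutes from midnight)
Meeting B: 840-885
Overlap start = max(825, 840) = 840
Overlap end = min(945, 885) = 885
Overlap = max(0, 885 - 840) = 45 min


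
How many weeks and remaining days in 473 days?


67 weeks 4 days

Weeks: 473 ÷ 7 = 67 remainder 4


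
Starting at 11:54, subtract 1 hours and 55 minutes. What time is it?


09:59

Start: 714 minutes from midnight
Subtract: 115 minutes
Remaining: 714 - 115 = 599
Hours: 9, Minutes: 59


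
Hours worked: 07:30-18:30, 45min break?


Total time = (18×60+30) - (7×60+30)
= 1110 - 450 = 660 min
Minus break: 660 - 45 = 615 min
= 10h 15m

10h 15m (615 minutes)


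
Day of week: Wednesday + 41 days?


Start: Wednesday (index 2)
(2 + 41) mod 7
= 43 mod 7
= 1
Index 1 → Tuesday

Tuesday


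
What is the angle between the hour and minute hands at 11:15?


Hour hand = 11×30 + 15×0.5 = 337.5°
Minute hand = 15×6 = 90°
Difference = |337.5 - 90| = 247.5°
Since > 180°: 360 - 247.5 = 112.5°

112.5°


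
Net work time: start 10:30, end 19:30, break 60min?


8h 0m (480 minutes)

Total time = (19×60+30) - (10×60+30)
= 1170 - 630 = 540 min
Minus break: 540 - 60 = 480 min
= 8h 0m


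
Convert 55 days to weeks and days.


7 weeks 6 days

Weeks: 55 ÷ 7 = 7 remainder 6


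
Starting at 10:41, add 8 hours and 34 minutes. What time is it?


Start: 641 minutes from midnight
Add: 514 minutes
Total: 1155 minutes
Hours: 1155 ÷ 60 = 19 remainder 15

19:15


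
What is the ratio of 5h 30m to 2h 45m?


Duration 1: 330 minutes
Duration 2: 165 minutes
Ratio = 330:165
GCD = 165
Simplified = 2:1
As a decimal: 2/1 = 2.00

2:1 (2.00)


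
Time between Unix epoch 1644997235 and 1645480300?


Difference = 1645480300 - 1644997235 = 483065 seconds
In hours: 483065 / 3600 ≈ 134.2
In days: 483065 / 86400 ≈ 5.59

483065 seconds (134.2 hours / 5.59 days)


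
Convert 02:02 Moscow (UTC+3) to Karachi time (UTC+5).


04:02

Time difference = UTC+5 - UTC+3 = +2 hours
New hour = (2 + 2) mod 24
= 4 mod 24 = 4
Minutes unchanged → 04:02


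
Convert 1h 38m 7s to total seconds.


5887 seconds

Hours: 1 × 3600 = 3600
Minutes: 38 × 60 = 2280
Seconds: 7
Total = 3600 + 2280 + 7 = 5887


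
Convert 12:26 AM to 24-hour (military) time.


00:26

Input: 12:26 AM
12 AM → 00 (midnight)


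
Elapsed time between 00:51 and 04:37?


End time in minutes: 4×60 + 37 = 277
Start time in minutes: 0×60 + 51 = 51
Difference = 277 - 51 = 226 minutes
= 3 hours 46 minutes

3h 46m


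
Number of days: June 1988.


Month: June (month 6)
June has 30 days

30 days


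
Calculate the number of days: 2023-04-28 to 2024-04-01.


339 days

From April 28, 2023 to April 1, 2024
Rest of April 2023: 30 - 28 = 2
Full months: May 31, June 30, July 31, August 31, September 30, October 31, November 30, December 31, January 31, February 2024 29, March 31
Days into April 2024: 1
Total = 2 + 31 + 30 + 31 + 31 + 30 + 31 + 30 + 31 + 31 + 29 + 31 + 1 = 339 days


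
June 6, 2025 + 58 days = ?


August 3, 2025

Start: June 6, 2025
Add 58 days
June 6 → July 1: 30 - 6 + 1 = 25 days (58 - 25 = 33 left)
July 1 → August 1: 31 - 1 + 1 = 31 days (33 - 31 = 2 left)
August 1 + 2 = August 3, 2025


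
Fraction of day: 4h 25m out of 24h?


0.1840 (18.40%)

Total minutes: 4×60 + 25 = 265
Day = 24×60 = 1440 minutes
Fraction = 265/1440 ≈ 0.1840
As a percentage: 265/1440 × 100 ≈ 18.40%


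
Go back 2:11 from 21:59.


Start: 1319 minutes from midnight
Subtract: 131 minutes
Remaining: 1319 - 131 = 1188
Hours: 19, Minutes: 48

19:48


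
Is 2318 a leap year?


No

Rules: divisible by 4 AND (not by 100 OR by 400)
2318 ÷ 4 = 579 remainder 2 → not divisible by 4
Not divisible by 4 → not a leap year


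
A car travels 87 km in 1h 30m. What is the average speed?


58.0 km/h

Distance: 87 km
Time: 1h 30m = 90 min = 90/60 = 3/2 hours
Speed = 87 ÷ (3/2) = 87 × 2 / 3 = 174/3 = 58.0 km/h


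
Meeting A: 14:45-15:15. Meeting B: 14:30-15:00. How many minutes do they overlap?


15 minutes

Meeting A: 885-915 (in minutes from midnight)
Meeting B: 870-900
Overlap start = max(885, 870) = 885
Overlap end = min(915, 900) = 900
Overlap = max(0, 900 - 885) = 15 min


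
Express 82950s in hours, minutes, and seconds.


23h 2m 30s

Hours: 82950 ÷ 3600 = 23 remainder 150
Minutes: 150 ÷ 60 = 2 remainder 30
Seconds: 30


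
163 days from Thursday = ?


Saturday

Start: Thursday (index 3)
(3 + 163) mod 7
= 166 mod 7
= 5
Index 5 → Saturday


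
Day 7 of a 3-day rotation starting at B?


Shifts: A, B, C
Start: B (index 1)
Day 7: (1 + 7 - 1) mod 3
= 7 mod 3
= 1
Index 1 → shift B

Shift B


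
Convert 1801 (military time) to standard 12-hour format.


Hour: 18
18 - 12 = 6 → PM

6:01 PM


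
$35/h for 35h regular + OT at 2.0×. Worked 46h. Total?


Regular: 35h × $35 = $1225.00
Overtime: 46 - 35 = 11h
OT pay: 11h × $35 × 2.0 = $770.00
Total = $1225.00 + $770.00 = $1995.00

$1995.00


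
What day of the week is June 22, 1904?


Zeller's congruence:
q=22, m=6, k=4, j=19
h = (22 + ⌊13×7/5⌋ + 4 + ⌊4/4⌋ + ⌊19/4⌋ - 2×19) mod 7
= (22 + 18 + 4 + 1 + 4 - 38) mod 7
= 11 mod 7 = 4
h=4 → Wednesday

Wednesday


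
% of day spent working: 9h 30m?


39.6%

Time: 570 minutes
Day: 1440 minutes
Percentage = (570/1440) × 100 ≈ 39.6%


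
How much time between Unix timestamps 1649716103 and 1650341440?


625337 seconds (173.7 hours / 7.24 days)

Difference = 1650341440 - 1649716103 = 625337 seconds
In hours: 625337 / 3600 ≈ 173.7
In days: 625337 / 86400 ≈ 7.24


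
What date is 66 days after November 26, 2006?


Start: November 26, 2006
Add 66 days
November 26 → December 1: 30 - 26 + 1 = 5 days (66 - 5 = 61 left)
December 1 → January 1: 31 - 1 + 1 = 31 days (61 - 31 = 30 left)
January 1 + 30 = January 31, 2007

January 31, 2007


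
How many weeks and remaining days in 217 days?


31 weeks 0 days

Weeks: 217 ÷ 7 = 31 remainder 0


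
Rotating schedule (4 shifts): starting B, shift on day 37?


Shifts: A, B, C, D
Start: B (index 1)
Day 37: (1 + 37 - 1) mod 4
= 37 mod 4
= 1
Index 1 → shift B

Shift B


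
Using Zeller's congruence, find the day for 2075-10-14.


Monday

Zeller's congruence:
q=14, m=10, k=75, j=20
h = (14 + ⌊13×11/5⌋ + 75 + ⌊75/4⌋ + ⌊20/4⌋ - 2×20) mod 7
= (14 + 28 + 75 + 18 + 5 - 40) mod 7
= 100 mod 7 = 2
h=2 → Monday


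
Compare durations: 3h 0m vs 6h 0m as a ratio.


Duration 1: 180 minutes
Duration 2: 360 minutes
Ratio = 180:360
GCD = 180
Simplified = 1:2
As a decimal: 1/2 = 0.50

1:2 (0.50)


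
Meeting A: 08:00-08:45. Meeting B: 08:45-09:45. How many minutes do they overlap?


0 minutes

Meeting A: 480-525 (in minutes from midnight)
Meeting B: 525-585
Overlap start = max(480, 525) = 525
Overlap end = min(525, 585) = 525
Overlap = max(0, 525 - 525) = 0 min


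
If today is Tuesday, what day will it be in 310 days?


Thursday

Start: Tuesday (index 1)
(1 + 310) mod 7
= 311 mod 7
= 3
Index 3 → Thursday


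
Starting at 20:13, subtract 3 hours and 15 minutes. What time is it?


16:58

Start: 1213 minutes from midnight
Subtract: 195 minutes
Remaining: 1213 - 195 = 1018
Hours: 16, Minutes: 58


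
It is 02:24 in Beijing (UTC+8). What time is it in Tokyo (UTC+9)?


Time difference = UTC+9 - UTC+8 = +1 hours
New hour = (2 + 1) mod 24
= 3 mod 24 = 3
Minutes unchanged → 03:24

03:24


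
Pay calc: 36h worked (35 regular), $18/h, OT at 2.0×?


$666.00

Regular: 35h × $18 = $630.00
Overtime: 36 - 35 = 1h
OT pay: 1h × $18 × 2.0 = $36.00
Total = $630.00 + $36.00 = $666.00


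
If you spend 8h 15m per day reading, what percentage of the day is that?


34.4%

Time: 495 minutes
Day: 1440 minutes
Percentage = (495/1440) × 100 ≈ 34.4%


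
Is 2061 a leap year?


No

Rules: divisible by 4 AND (not by 100 OR by 400)
2061 ÷ 4 = 515 remainder 1 → not divisible by 4
Not divisible by 4 → not a leap year


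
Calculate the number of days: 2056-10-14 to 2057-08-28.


318 days

From October 14, 2056 to August 28, 2057
Rest of October 2056: 31 - 14 = 17
Full months: November 30, December 31, January 31, February 2057 28, March 31, April 30, May 31, June 30, July 31
Days into August 2057: 28
Total = 17 + 30 + 31 + 31 + 28 + 31 + 30 + 31 + 30 + 31 + 28 = 318 days


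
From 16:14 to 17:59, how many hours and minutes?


End time in minutes: 17×60 + 59 = 1079
Start time in minutes: 16×60 + 14 = 974
Difference = 1079 - 974 = 105 minutes
= 1 hours 45 minutes

1h 45m


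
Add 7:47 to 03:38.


Start: 218 minutes from midnight
Add: 467 minutes
Total: 685 minutes
Hours: 685 ÷ 60 = 11 remainder 25

11:25


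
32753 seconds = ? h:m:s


9h 5m 53s

Hours: 32753 ÷ 3600 = 9 remainder 353
Minutes: 353 ÷ 60 = 5 remainder 53
Seconds: 53


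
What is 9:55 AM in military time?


Input: 9:55 AM
AM hour stays: 9

09:55


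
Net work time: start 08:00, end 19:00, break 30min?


Total time = (19×60+0) - (8×60+0)
= 1140 - 480 = 660 min
Minus break: 660 - 30 = 630 min
= 10h 30m

10h 30m (630 minutes)


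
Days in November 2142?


Month: November (month 11)
November has 30 days

30 days


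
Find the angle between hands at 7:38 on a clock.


1.0°

Hour hand = 7×30 + 38×0.5 = 229.0°
Minute hand = 38×6 = 228°
Difference = |229.0 - 228| = 1.0°


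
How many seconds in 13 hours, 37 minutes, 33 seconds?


Hours: 13 × 3600 = 46800
Minutes: 37 × 60 = 2220
Seconds: 33
Total = 46800 + 2220 + 33 = 49053

49053 seconds


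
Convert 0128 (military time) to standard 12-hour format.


Hour: 1
1 < 12 → AM

1:28 AM


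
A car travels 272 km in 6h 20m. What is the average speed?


Distance: 272 km
Time: 6h 20m = 380 min = 380/60 = 19/3 hours
Speed = 272 ÷ (19/3) = 272 × 3 / 19 = 816/19 ≈ 42.9 km/h

42.9 km/h


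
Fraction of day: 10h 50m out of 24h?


Total minutes: 10×60 + 50 = 650
Day = 24×60 = 1440 minutes
Fraction = 650/1440 ≈ 0.4514
As a percentage: 650/1440 × 100 ≈ 45.14%

0.4514 (45.14%)


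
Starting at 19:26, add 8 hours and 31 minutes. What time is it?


Start: 1166 minutes from midnight
Add: 511 minutes
Total: 1677 minutes
Hours: 1677 ÷ 60 = 27 remainder 57
27 ≥ 24 → 27 - 24 = 3 (next day)

03:57 (next day)


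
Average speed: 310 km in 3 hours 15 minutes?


95.4 km/h

Distance: 310 km
Time: 3h 15m = 195 min = 195/60 = 13/4 hours
Speed = 310 ÷ (13/4) = 310 × 4 / 13 = 1240/13 ≈ 95.4 km/h


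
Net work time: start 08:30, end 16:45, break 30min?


7h 45m (465 minutes)

Total time = (16×60+45) - (8×60+30)
= 1005 - 510 = 495 min
Minus break: 495 - 30 = 465 min
= 7h 45m


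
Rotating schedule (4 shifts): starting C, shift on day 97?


Shifts: A, B, C, D
Start: C (index 2)
Day 97: (2 + 97 - 1) mod 4
= 98 mod 4
= 2
Index 2 → shift C

Shift C


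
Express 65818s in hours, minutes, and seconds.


18h 16m 58s

Hours: 65818 ÷ 3600 = 18 remainder 1018
Minutes: 1018 ÷ 60 = 16 remainder 58
Seconds: 58


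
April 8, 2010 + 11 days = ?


April 19, 2010

Start: April 8, 2010
Add 11 days
April 8 + 11 = April 19, 2010


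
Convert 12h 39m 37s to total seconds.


45577 seconds

Hours: 12 × 3600 = 43200
Minutes: 39 × 60 = 2340
Seconds: 37
Total = 43200 + 2340 + 37 = 45577


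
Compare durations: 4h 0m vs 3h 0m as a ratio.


Duration 1: 240 minutes
Duration 2: 180 minutes
Ratio = 240:180
GCD = 60
Simplified = 4:3
As a decimal: 4/3 ≈ 1.33

4:3 (1.33)


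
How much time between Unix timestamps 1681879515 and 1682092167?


212652 seconds (59.1 hours / 2.46 days)

Difference = 1682092167 - 1681879515 = 212652 seconds
In hours: 212652 / 3600 ≈ 59.1
In days: 212652 / 86400 ≈ 2.46


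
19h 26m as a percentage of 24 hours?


Total minutes: 19×60 + 26 = 1166
Day = 24×60 = 1440 minutes
Fraction = 1166/1440 ≈ 0.8097
As a percentage: 1166/1440 × 100 ≈ 80.97%

0.8097 (80.97%)


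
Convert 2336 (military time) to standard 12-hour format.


Hour: 23
23 - 12 = 11 → PM

11:36 PM


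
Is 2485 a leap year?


No

Rules: divisible by 4 AND (not by 100 OR by 400)
2485 ÷ 4 = 621 remainder 1 → not divisible by 4
Not divisible by 4 → not a leap year


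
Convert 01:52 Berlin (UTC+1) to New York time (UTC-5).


19:52 (previous day)

Time difference = UTC-5 - UTC+1 = -6 hours
New hour = (1 -6) mod 24
= -5 mod 24 = 19
Minutes unchanged → 19:52; -5 < 0 → previous day


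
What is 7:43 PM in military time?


19:43

Input: 7:43 PM
PM: 7 + 12 = 19


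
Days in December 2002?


Month: December (month 12)
December has 31 days

31 days


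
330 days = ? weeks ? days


Weeks: 330 ÷ 7 = 47 remainder 1

47 weeks 1 days


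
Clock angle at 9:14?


Hour hand = 9×30 + 14×0.5 = 277.0°
Minute hand = 14×6 = 84°
Difference = |277.0 - 84| = 193.0°
Since > 180°: 360 - 193.0 = 167.0°

167.0°


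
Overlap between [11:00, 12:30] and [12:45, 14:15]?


0 minutes

Meeting A: 660-750 (in minutes from midnight)
Meeting B: 765-855
Overlap start = max(660, 765) = 765
Overlap end = min(750, 855) = 750
Overlap = max(0, 750 - 765) = 0 min


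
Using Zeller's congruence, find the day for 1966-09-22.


Zeller's congruence:
q=22, m=9, k=66, j=19
h = (22 + ⌊13×10/5⌋ + 66 + ⌊66/4⌋ + ⌊19/4⌋ - 2×19) mod 7
= (22 + 26 + 66 + 16 + 4 - 38) mod 7
= 96 mod 7 = 5
h=5 → Thursday

Thursday


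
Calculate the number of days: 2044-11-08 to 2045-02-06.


From November 8, 2044 to February 6, 2045
Rest of November 2044: 30 - 8 = 22
Full months: December 31, January 31
Days into February 2045: 6
Total = 22 + 31 + 31 + 6 = 90 days

90 days


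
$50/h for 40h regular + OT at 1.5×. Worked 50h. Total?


Regular: 40h × $50 = $2000.00
Overtime: 50 - 40 = 10h
OT pay: 10h × $50 × 1.5 = $750.00
Total = $2000.00 + $750.00 = $2750.00

$2750.00


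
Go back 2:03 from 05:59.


Start: 359 minutes from midnight
Subtract: 123 minutes
Remaining: 359 - 123 = 236
Hours: 3, Minutes: 56

03:56


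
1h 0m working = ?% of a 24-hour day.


4.2%

Time: 60 minutes
Day: 1440 minutes
Percentage = (60/1440) × 100 ≈ 4.2%


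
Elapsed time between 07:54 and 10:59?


3h 5m

End time in minutes: 10×60 + 59 = 659
Start time in minutes: 7×60 + 54 = 474
Difference = 659 - 474 = 185 minutes
= 3 hours 5 minutes


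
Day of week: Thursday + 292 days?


Start: Thursday (index 3)
(3 + 292) mod 7
= 295 mod 7
= 1
Index 1 → Tuesday

Tuesday


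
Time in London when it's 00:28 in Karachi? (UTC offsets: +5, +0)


Time difference = UTC+0 - UTC+5 = -5 hours
New hour = (0 -5) mod 24
= -5 mod 24 = 19
Minutes unchanged → 19:28; -5 < 0 → previous day

19:28 (previous day)


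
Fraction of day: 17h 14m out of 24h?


Total minutes: 17×60 + 14 = 1034
Day = 24×60 = 1440 minutes
Fraction = 1034/1440 ≈ 0.7181
As a percentage: 1034/1440 × 100 ≈ 71.81%

0.7181 (71.81%)


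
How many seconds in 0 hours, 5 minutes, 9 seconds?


309 seconds

Hours: 0 × 3600 = 0
Minutes: 5 × 60 = 300
Seconds: 9
Total = 0 + 300 + 9 = 309


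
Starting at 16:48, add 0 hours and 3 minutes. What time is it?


Start: 1008 minutes from midnight
Add: 3 minutes
Total: 1011 minutes
Hours: 1011 ÷ 60 = 16 remainder 51

16:51


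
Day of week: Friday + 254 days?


Sunday

Start: Friday (index 4)
(4 + 254) mod 7
= 258 mod 7
= 6
Index 6 → Sunday


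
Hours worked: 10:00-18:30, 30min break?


Total time = (18×60+30) - (10×60+0)
= 1110 - 600 = 510 min
Minus break: 510 - 30 = 480 min
= 8h 0m

8h 0m (480 minutes)


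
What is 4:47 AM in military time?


Input: 4:47 AM
AM hour stays: 4

04:47


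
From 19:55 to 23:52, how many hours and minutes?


End time in minutes: 23×60 + 52 = 1432
Start time in minutes: 19×60 + 55 = 1195
Difference = 1432 - 1195 = 237 minutes
= 3 hours 57 minutes

3h 57m


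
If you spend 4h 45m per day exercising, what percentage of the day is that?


19.8%

Time: 285 minutes
Day: 1440 minutes
Percentage = (285/1440) × 100 ≈ 19.8%


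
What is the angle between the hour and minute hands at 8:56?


Hour hand = 8×30 + 56×0.5 = 268.0°
Minute hand = 56×6 = 336°
Difference = |268.0 - 336| = 68.0°

68.0°


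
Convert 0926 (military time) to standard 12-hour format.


9:26 AM

Hour: 9
9 < 12 → AM


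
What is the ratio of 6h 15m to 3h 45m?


5:3 (1.67)

Duration 1: 375 minutes
Duration 2: 225 minutes
Ratio = 375:225
GCD = 75
Simplified = 5:3
As a decimal: 5/3 ≈ 1.67


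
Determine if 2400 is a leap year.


Yes

Rules: divisible by 4 AND (not by 100 OR by 400)
2400 ÷ 4 = 600 exactly → divisible by 4
2400 ÷ 100 = 24 exactly → divisible by 100
2400 ÷ 400 = 6 exactly → divisible by 400
Divisible by 400 → leap year


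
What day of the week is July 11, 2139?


Zeller's congruence:
q=11, m=7, k=39, j=21
h = (11 + ⌊13×8/5⌋ + 39 + ⌊39/4⌋ + ⌊21/4⌋ - 2×21) mod 7
= (11 + 20 + 39 + 9 + 5 - 42) mod 7
= 42 mod 7 = 0
h=0 → Saturday

Saturday


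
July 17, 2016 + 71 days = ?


Start: July 17, 2016
Add 71 days
July 17 → August 1: 31 - 17 + 1 = 15 days (71 - 15 = 56 left)
August 1 → September 1: 31 - 1 + 1 = 31 days (56 - 31 = 25 left)
September 1 + 25 = September 26, 2016

September 26, 2016


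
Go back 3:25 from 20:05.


16:40

Start: 1205 minutes from midnight
Subtract: 205 minutes
Remaining: 1205 - 205 = 1000
Hours: 16, Minutes: 40


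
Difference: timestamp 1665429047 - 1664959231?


Difference = 1665429047 - 1664959231 = 469816 seconds
In hours: 469816 / 3600 ≈ 130.5
In days: 469816 / 86400 ≈ 5.44

469816 seconds (130.5 hours / 5.44 days)


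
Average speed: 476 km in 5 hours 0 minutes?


95.2 km/h

Distance: 476 km
Time: 5 hours
Speed = 476 / 5 = 95.2 km/h


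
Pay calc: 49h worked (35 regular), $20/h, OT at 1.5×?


$1120.00

Regular: 35h × $20 = $700.00
Overtime: 49 - 35 = 14h
OT pay: 14h × $20 × 1.5 = $420.00
Total = $700.00 + $420.00 = $1120.00


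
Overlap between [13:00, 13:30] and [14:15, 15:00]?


Meeting A: 780-810 (in minutes from midnight)
Meeting B: 855-900
Overlap start = max(780, 855) = 855
Overlap end = min(810, 900) = 810
Overlap = max(0, 810 - 855) = 0 min

0 minutes


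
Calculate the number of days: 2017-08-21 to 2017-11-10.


81 days

From August 21, 2017 to November 10, 2017
Rest of August 2017: 31 - 21 = 10
Full months: September 30, October 31
Days into November 2017: 10
Total = 10 + 30 + 31 + 10 = 81 days


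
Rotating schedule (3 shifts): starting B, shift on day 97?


Shift B

Shifts: A, B, C
Start: B (index 1)
Day 97: (1 + 97 - 1) mod 3
= 97 mod 3
= 1
Index 1 → shift B


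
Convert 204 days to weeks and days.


Weeks: 204 ÷ 7 = 29 remainder 1

29 weeks 1 days


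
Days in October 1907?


Month: October (month 10)
October has 31 days

31 days


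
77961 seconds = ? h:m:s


Hours: 77961 ÷ 3600 = 21 remainder 2361
Minutes: 2361 ÷ 60 = 39 remainder 21
Seconds: 21

21h 39m 21s


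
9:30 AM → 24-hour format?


Input: 9:30 AM
AM hour stays: 9

09:30


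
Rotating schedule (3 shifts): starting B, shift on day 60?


Shift A

Shifts: A, B, C
Start: B (index 1)
Day 60: (1 + 60 - 1) mod 3
= 60 mod 3
= 0
Index 0 → shift A


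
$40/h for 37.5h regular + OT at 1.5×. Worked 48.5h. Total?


$2160.00

Regular: 37.5h × $40 = $1500.00
Overtime: 48.5 - 37.5 = 11.0h
OT pay: 11.0h × $40 × 1.5 = $660.00
Total = $1500.00 + $660.00 = $2160.00


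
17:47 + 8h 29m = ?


Start: 1067 minutes from midnight
Add: 509 minutes
Total: 1576 minutes
Hours: 1576 ÷ 60 = 26 remainder 16
26 ≥ 24 → 26 - 24 = 2 (next day)

02:16 (next day)


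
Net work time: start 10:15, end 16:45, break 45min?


Total time = (16×60+45) - (10×60+15)
= 1005 - 615 = 390 min
Minus break: 390 - 45 = 345 min
= 5h 45m

5h 45m (345 minutes)


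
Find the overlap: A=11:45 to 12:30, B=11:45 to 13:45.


45 minutes

Meeting A: 705-750 (in minutes from midnight)
Meeting B: 705-825
Overlap start = max(705, 705) = 705
Overlap end = min(750, 825) = 750
Overlap = max(0, 750 - 705) = 45 min


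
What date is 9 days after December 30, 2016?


Start: December 30, 2016
Add 9 days
December 30 → January 1: 31 - 30 + 1 = 2 days (9 - 2 = 7 left)
January 1 + 7 = January 8, 2017

January 8, 2017


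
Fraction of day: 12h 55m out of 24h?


Total minutes: 12×60 + 55 = 775
Day = 24×60 = 1440 minutes
Fraction = 775/1440 ≈ 0.5382
As a percentage: 775/1440 × 100 ≈ 53.82%

0.5382 (53.82%)


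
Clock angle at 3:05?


62.5°

Hour hand = 3×30 + 5×0.5 = 92.5°
Minute hand = 5×6 = 30°
Difference = |92.5 - 30| = 62.5°


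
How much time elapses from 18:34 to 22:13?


3h 39m

End time in minutes: 22×60 + 13 = 1333
Start time in minutes: 18×60 + 34 = 1114
Difference = 1333 - 1114 = 219 minutes
= 3 hours 39 minutes


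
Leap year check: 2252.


Yes

Rules: divisible by 4 AND (not by 100 OR by 400)
2252 ÷ 4 = 563 exactly → divisible by 4
2252 ÷ 100 = 22 remainder 52 → not divisible by 100
Divisible by 4 but not by 100 → leap year


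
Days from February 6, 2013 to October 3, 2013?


From February 6, 2013 to October 3, 2013
Rest of February 2013: 28 - 6 = 22
Full months: March 31, April 30, May 31, June 30, July 31, August 31, September 30
Days into October 2013: 3
Total = 22 + 31 + 30 + 31 + 30 + 31 + 31 + 30 + 3 = 239 days

239 days


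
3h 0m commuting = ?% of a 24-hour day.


Time: 180 minutes
Day: 1440 minutes
Percentage = (180/1440) × 100 = 12.5%

12.5%


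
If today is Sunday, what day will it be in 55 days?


Saturday

Start: Sunday (index 6)
(6 + 55) mod 7
= 61 mod 7
= 5
Index 5 → Saturday


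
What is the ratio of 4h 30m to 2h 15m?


Duration 1: 270 minutes
Duration 2: 135 minutes
Ratio = 270:135
GCD = 135
Simplified = 2:1
As a decimal: 2/1 = 2.00

2:1 (2.00)


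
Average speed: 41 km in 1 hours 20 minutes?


30.8 km/h

Distance: 41 km
Time: 1h 20m = 80 min = 80/60 = 4/3 hours
Speed = 41 ÷ (4/3) = 41 × 3 / 4 = 123/4 ≈ 30.8 km/h


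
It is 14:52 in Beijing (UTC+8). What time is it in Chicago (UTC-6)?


Time difference = UTC-6 - UTC+8 = -14 hours
New hour = (14 -14) mod 24
= 0 mod 24 = 0
Minutes unchanged → 00:52

00:52


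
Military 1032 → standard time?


Hour: 10
10 < 12 → AM

10:32 AM


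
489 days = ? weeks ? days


Weeks: 489 ÷ 7 = 69 remainder 6

69 weeks 6 days


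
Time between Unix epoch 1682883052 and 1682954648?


71596 seconds (19.9 hours / 0.83 days)

Difference = 1682954648 - 1682883052 = 71596 seconds
In hours: 71596 / 3600 ≈ 19.9
In days: 71596 / 86400 ≈ 0.83


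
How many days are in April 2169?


Month: April (month 4)
April has 30 days

30 days


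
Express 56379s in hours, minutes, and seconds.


Hours: 56379 ÷ 3600 = 15 remainder 2379
Minutes: 2379 ÷ 60 = 39 remainder 39
Seconds: 39

15h 39m 39s


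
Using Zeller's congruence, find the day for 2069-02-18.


Monday

Zeller's congruence:
q=18, m=14, k=68, j=20
h = (18 + ⌊13×15/5⌋ + 68 + ⌊68/4⌋ + ⌊20/4⌋ - 2×20) mod 7
= (18 + 39 + 68 + 17 + 5 - 40) mod 7
= 107 mod 7 = 2
h=2 → Monday


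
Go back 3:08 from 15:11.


Start: 911 minutes from midnight
Subtract: 188 minutes
Remaining: 911 - 188 = 723
Hours: 12, Minutes: 3

12:03


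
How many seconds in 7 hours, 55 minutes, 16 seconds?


Hours: 7 × 3600 = 25200
Minutes: 55 × 60 = 3300
Seconds: 16
Total = 25200 + 3300 + 16 = 28516

28516 seconds


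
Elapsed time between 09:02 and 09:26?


End time in minutes: 9×60 + 26 = 566
Start time in minutes: 9×60 + 2 = 542
Difference = 566 - 542 = 24 minutes
= 0 hours 24 minutes

0h 24m


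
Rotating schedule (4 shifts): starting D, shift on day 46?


Shifts: A, B, C, D
Start: D (index 3)
Day 46: (3 + 46 - 1) mod 4
= 48 mod 4
= 0
Index 0 → shift A

Shift A


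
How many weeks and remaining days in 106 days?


Weeks: 106 ÷ 7 = 15 remainder 1

15 weeks 1 days


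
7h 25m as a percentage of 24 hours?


Total minutes: 7×60 + 25 = 445
Day = 24×60 = 1440 minutes
Fraction = 445/1440 ≈ 0.3090
As a percentage: 445/1440 × 100 ≈ 30.90%

0.3090 (30.90%)


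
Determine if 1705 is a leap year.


No

Rules: divisible by 4 AND (not by 100 OR by 400)
1705 ÷ 4 = 426 remainder 1 → not divisible by 4
Not divisible by 4 → not a leap year


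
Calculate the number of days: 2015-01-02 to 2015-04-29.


From January 2, 2015 to April 29, 2015
Rest of January 2015: 31 - 2 = 29
Full months: February 2015 28, March 31
Days into April 2015: 29
Total = 29 + 28 + 31 + 29 = 117 days

117 days


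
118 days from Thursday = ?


Start: Thursday (index 3)
(3 + 118) mod 7
= 121 mod 7
= 2
Index 2 → Wednesday

Wednesday


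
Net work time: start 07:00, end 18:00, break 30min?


Total time = (18×60+0) - (7×60+0)
= 1080 - 420 = 660 min
Minus break: 660 - 30 = 630 min
= 10h 30m

10h 30m (630 minutes)


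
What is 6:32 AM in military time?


06:32

Input: 6:32 AM
AM hour stays: 6


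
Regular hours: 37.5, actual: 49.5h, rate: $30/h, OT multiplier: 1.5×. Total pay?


$1665.00

Regular: 37.5h × $30 = $1125.00
Overtime: 49.5 - 37.5 = 12.0h
OT pay: 12.0h × $30 × 1.5 = $540.00
Total = $1125.00 + $540.00 = $1665.00


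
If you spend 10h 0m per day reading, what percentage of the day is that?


Time: 600 minutes
Day: 1440 minutes
Percentage = (600/1440) × 100 ≈ 41.7%

41.7%


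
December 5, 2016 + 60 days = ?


Start: December 5, 2016
Add 60 days
December 5 → January 1: 31 - 5 + 1 = 27 days (60 - 27 = 33 left)
January 1 → February 1: 31 - 1 + 1 = 31 days (33 - 31 = 2 left)
February 1 + 2 = February 3, 2017

February 3, 2017


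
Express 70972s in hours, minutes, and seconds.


19h 42m 52s

Hours: 70972 ÷ 3600 = 19 remainder 2572
Minutes: 2572 ÷ 60 = 42 remainder 52
Seconds: 52


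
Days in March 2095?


Month: March (month 3)
March has 31 days

31 days


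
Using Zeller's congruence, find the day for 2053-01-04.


Zeller's congruence:
q=4, m=13, k=52, j=20
h = (4 + ⌊13×14/5⌋ + 52 + ⌊52/4⌋ + ⌊20/4⌋ - 2×20) mod 7
= (4 + 36 + 52 + 13 + 5 - 40) mod 7
= 70 mod 7 = 0
h=0 → Saturday

Saturday


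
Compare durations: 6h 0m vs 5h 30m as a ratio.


Duration 1: 360 minutes
Duration 2: 330 minutes
Ratio = 360:330
GCD = 30
Simplified = 12:11
As a decimal: 12/11 ≈ 1.09

12:11 (1.09)


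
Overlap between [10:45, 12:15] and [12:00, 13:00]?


15 minutes

Meeting A: 645-735 (in minutes from midnight)
Meeting B: 720-780
Overlap start = max(645, 720) = 720
Overlap end = min(735, 780) = 735
Overlap = max(0, 735 - 720) = 15 min


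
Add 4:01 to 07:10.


Start: 430 minutes from midnight
Add: 241 minutes
Total: 671 minutes
Hours: 671 ÷ 60 = 11 remainder 11

11:11


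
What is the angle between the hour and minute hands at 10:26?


157.0°

Hour hand = 10×30 + 26×0.5 = 313.0°
Minute hand = 26×6 = 156°
Difference = |313.0 - 156| = 157.0°


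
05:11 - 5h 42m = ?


Start: 311 minutes from midnight
Subtract: 342 minutes
Remaining: 311 - 342 = -31
Negative → add 24×60 = 1409
Hours: 23, Minutes: 29

23:29


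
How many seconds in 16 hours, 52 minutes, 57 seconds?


Hours: 16 × 3600 = 57600
Minutes: 52 × 60 = 3120
Seconds: 57
Total = 57600 + 3120 + 57 = 60777

60777 seconds


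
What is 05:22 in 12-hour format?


Hour: 5
5 < 12 → AM

5:22 AM


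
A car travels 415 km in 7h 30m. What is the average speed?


Distance: 415 km
Time: 7h 30m = 450 min = 450/60 = 15/2 hours
Speed = 415 ÷ (15/2) = 415 × 2 / 15 = 830/15 ≈ 55.3 km/h

55.3 km/h


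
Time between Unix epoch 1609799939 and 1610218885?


Difference = 1610218885 - 1609799939 = 418946 seconds
In hours: 418946 / 3600 ≈ 116.4
In days: 418946 / 86400 ≈ 4.85

418946 seconds (116.4 hours / 4.85 days)


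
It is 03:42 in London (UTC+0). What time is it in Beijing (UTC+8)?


11:42

Time difference = UTC+8 - UTC+0 = +8 hours
New hour = (3 + 8) mod 24
= 11 mod 24 = 11
Minutes unchanged → 11:42


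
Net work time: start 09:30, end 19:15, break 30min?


Total time = (19×60+15) - (9×60+30)
= 1155 - 570 = 585 min
Minus break: 585 - 30 = 555 min
= 9h 15m

9h 15m (555 minutes)


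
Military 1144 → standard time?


Hour: 11
11 < 12 → AM

11:44 AM


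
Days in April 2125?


Month: April (month 4)
April has 30 days

30 days


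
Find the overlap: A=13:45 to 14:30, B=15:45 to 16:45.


Meeting A: 825-870 (in minutes from midnight)
Meeting B: 945-1005
Overlap start = max(825, 945) = 945
Overlap end = min(870, 1005) = 870
Overlap = max(0, 870 - 945) = 0 min

0 minutes


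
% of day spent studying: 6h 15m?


Time: 375 minutes
Day: 1440 minutes
Percentage = (375/1440) × 100 ≈ 26.0%

26.0%


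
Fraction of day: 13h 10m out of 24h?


Total minutes: 13×60 + 10 = 790
Day = 24×60 = 1440 minutes
Fraction = 790/1440 ≈ 0.5486
As a percentage: 790/1440 × 100 ≈ 54.86%

0.5486 (54.86%)


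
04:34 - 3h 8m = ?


Start: 274 minutes from midnight
Subtract: 188 minutes
Remaining: 274 - 188 = 86
Hours: 1, Minutes: 26

01:26


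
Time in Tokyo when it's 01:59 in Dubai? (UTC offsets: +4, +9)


06:59

Time difference = UTC+9 - UTC+4 = +5 hours
New hour = (1 + 5) mod 24
= 6 mod 24 = 6
Minutes unchanged → 06:59


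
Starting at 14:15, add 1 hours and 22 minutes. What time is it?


15:37

Start: 855 minutes from midnight
Add: 82 minutes
Total: 937 minutes
Hours: 937 ÷ 60 = 15 remainder 37


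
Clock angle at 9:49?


Hour hand = 9×30 + 49×0.5 = 294.5°
Minute hand = 49×6 = 294°
Difference = |294.5 - 294| = 0.5°

0.5°


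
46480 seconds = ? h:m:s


Hours: 46480 ÷ 3600 = 12 remainder 3280
Minutes: 3280 ÷ 60 = 54 remainder 40
Seconds: 40

12h 54m 40s


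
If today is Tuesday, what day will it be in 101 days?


Friday

Start: Tuesday (index 1)
(1 + 101) mod 7
= 102 mod 7
= 4
Index 4 → Friday


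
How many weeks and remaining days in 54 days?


7 weeks 5 days

Weeks: 54 ÷ 7 = 7 remainder 5


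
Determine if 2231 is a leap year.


Rules: divisible by 4 AND (not by 100 OR by 400)
2231 ÷ 4 = 557 remainder 3 → not divisible by 4
Not divisible by 4 → not a leap year

No


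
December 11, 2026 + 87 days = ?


Start: December 11, 2026
Add 87 days
December 11 → January 1: 31 - 11 + 1 = 21 days (87 - 21 = 66 left)
January 1 → February 1: 31 - 1 + 1 = 31 days (66 - 31 = 35 left)
February 1 → March 1: 28 - 1 + 1 = 28 days (35 - 28 = 7 left)
March 1 + 7 = March 8, 2027

March 8, 2027


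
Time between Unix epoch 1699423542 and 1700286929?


Difference = 1700286929 - 1699423542 = 863387 seconds
In hours: 863387 / 3600 ≈ 239.8
In days: 863387 / 86400 ≈ 9.99

863387 seconds (239.8 hours / 9.99 days)


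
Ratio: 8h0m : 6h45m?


Duration 1: 480 minutes
Duration 2: 405 minutes
Ratio = 480:405
GCD = 15
Simplified = 32:27
As a decimal: 32/27 ≈ 1.19

32:27 (1.19)


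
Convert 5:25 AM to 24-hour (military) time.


Input: 5:25 AM
AM hour stays: 5

05:25


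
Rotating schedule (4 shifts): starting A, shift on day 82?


Shift B

Shifts: A, B, C, D
Start: A (index 0)
Day 82: (0 + 82 - 1) mod 4
= 81 mod 4
= 1
Index 1 → shift B


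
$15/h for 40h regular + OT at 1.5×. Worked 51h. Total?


Regular: 40h × $15 = $600.00
Overtime: 51 - 40 = 11h
OT pay: 11h × $15 × 1.5 = $247.50
Total = $600.00 + $247.50 = $847.50

$847.50


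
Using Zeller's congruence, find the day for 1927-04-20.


Zeller's congruence:
q=20, m=4, k=27, j=19
h = (20 + ⌊13×5/5⌋ + 27 + ⌊27/4⌋ + ⌊19/4⌋ - 2×19) mod 7
= (20 + 13 + 27 + 6 + 4 - 38) mod 7
= 32 mod 7 = 4
h=4 → Wednesday

Wednesday


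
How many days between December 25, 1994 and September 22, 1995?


271 days

From December 25, 1994 to September 22, 1995
Rest of December 1994: 31 - 25 = 6
Full months: January 31, February 1995 28, March 31, April 30, May 31, June 30, July 31, August 31
Days into September 1995: 22
Total = 6 + 31 + 28 + 31 + 30 + 31 + 30 + 31 + 31 + 22 = 271 days


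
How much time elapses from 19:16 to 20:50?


1h 34m

End time in minutes: 20×60 + 50 = 1250
Start time in minutes: 19×60 + 16 = 1156
Difference = 1250 - 1156 = 94 minutes
= 1 hours 34 minutes


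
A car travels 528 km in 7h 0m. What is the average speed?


Distance: 528 km
Time: 7 hours
Speed = 528 / 7 ≈ 75.4 km/h

75.4 km/h


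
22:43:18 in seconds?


Hours: 22 × 3600 = 79200
Minutes: 43 × 60 = 2580
Seconds: 18
Total = 79200 + 2580 + 18 = 81798

81798 seconds


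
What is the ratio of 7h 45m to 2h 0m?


Duration 1: 465 minutes
Duration 2: 120 minutes
Ratio = 465:120
GCD = 15
Simplified = 31:8
As a decimal: 31/8 ≈ 3.88

31:8 (3.88)


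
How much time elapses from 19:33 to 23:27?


End time in minutes: 23×60 + 27 = 1407
Start time in minutes: 19×60 + 33 = 1173
Difference = 1407 - 1173 = 234 minutes
= 3 hours 54 minutes

3h 54m


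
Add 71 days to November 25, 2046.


February 4, 2047

Start: November 25, 2046
Add 71 days
November 25 → December 1: 30 - 25 + 1 = 6 days (71 - 6 = 65 left)
December 1 → January 1: 31 - 1 + 1 = 31 days (65 - 31 = 34 left)
January 1 → February 1: 31 - 1 + 1 = 31 days (34 - 31 = 3 left)
February 1 + 3 = February 4, 2047


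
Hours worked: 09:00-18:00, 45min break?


8h 15m (495 minutes)

Total time = (18×60+0) - (9×60+0)
= 1080 - 540 = 540 min
Minus break: 540 - 45 = 495 min
= 8h 15m


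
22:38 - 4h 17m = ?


Start: 1358 minutes from midnight
Subtract: 257 minutes
Remaining: 1358 - 257 = 1101
Hours: 18, Minutes: 21

18:21


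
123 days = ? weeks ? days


17 weeks 4 days

Weeks: 123 ÷ 7 = 17 remainder 4


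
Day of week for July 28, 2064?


Monday

Zeller's congruence:
q=28, m=7, k=64, j=20
h = (28 + ⌊13×8/5⌋ + 64 + ⌊64/4⌋ + ⌊20/4⌋ - 2×20) mod 7
= (28 + 20 + 64 + 16 + 5 - 40) mod 7
= 93 mod 7 = 2
h=2 → Monday


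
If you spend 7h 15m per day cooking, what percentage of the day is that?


Time: 435 minutes
Day: 1440 minutes
Percentage = (435/1440) × 100 ≈ 30.2%

30.2%


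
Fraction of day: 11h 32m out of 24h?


Total minutes: 11×60 + 32 = 692
Day = 24×60 = 1440 minutes
Fraction = 692/1440 ≈ 0.4806
As a percentage: 692/1440 × 100 ≈ 48.06%

0.4806 (48.06%)


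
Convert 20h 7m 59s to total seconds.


72479 seconds

Hours: 20 × 3600 = 72000
Minutes: 7 × 60 = 420
Seconds: 59
Total = 72000 + 420 + 59 = 72479


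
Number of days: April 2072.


30 days

Month: April (month 4)
April has 30 days


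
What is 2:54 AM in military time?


02:54

Input: 2:54 AM
AM hour stays: 2


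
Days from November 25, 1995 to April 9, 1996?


From November 25, 1995 to April 9, 1996
Rest of November 1995: 30 - 25 = 5
Full months: December 31, January 31, February 1996 29, March 31
Days into April 1996: 9
Total = 5 + 31 + 31 + 29 + 31 + 9 = 136 days

136 days


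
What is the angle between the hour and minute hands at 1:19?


74.5°

Hour hand = 1×30 + 19×0.5 = 39.5°
Minute hand = 19×6 = 114°
Difference = |39.5 - 114| = 74.5°


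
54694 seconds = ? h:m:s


15h 11m 34s

Hours: 54694 ÷ 3600 = 15 remainder 694
Minutes: 694 ÷ 60 = 11 remainder 34
Seconds: 34


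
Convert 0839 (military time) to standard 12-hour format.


8:39 AM

Hour: 8
8 < 12 → AM


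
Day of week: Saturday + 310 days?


Monday

Start: Saturday (index 5)
(5 + 310) mod 7
= 315 mod 7
= 0
Index 0 → Monday


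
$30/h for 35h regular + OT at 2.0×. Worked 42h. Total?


$1470.00

Regular: 35h × $30 = $1050.00
Overtime: 42 - 35 = 7h
OT pay: 7h × $30 × 2.0 = $420.00
Total = $1050.00 + $420.00 = $1470.00


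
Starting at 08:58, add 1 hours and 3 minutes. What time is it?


Start: 538 minutes from midnight
Add: 63 minutes
Total: 601 minutes
Hours: 601 ÷ 60 = 10 remainder 1

10:01


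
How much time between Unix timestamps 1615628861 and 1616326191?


Difference = 1616326191 - 1615628861 = 697330 seconds
In hours: 697330 / 3600 ≈ 193.7
In days: 697330 / 86400 ≈ 8.07

697330 seconds (193.7 hours / 8.07 days)


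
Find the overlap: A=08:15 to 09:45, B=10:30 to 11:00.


Meeting A: 495-585 (in minutes from midnight)
Meeting B: 630-660
Overlap start = max(495, 630) = 630
Overlap end = min(585, 660) = 585
Overlap = max(0, 585 - 630) = 0 min

0 minutes


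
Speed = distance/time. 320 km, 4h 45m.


Distance: 320 km
Time: 4h 45m = 285 min = 285/60 = 19/4 hours
Speed = 320 ÷ (19/4) = 320 × 4 / 19 = 1280/19 ≈ 67.4 km/h

67.4 km/h


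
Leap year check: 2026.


Rules: divisible by 4 AND (not by 100 OR by 400)
2026 ÷ 4 = 506 remainder 2 → not divisible by 4
Not divisible by 4 → not a leap year

No


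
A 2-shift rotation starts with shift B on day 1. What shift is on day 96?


Shift A

Shifts: A, B
Start: B (index 1)
Day 96: (1 + 96 - 1) mod 2
= 96 mod 2
= 0
Index 0 → shift A


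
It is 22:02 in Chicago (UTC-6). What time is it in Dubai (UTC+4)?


08:02 (next day)

Time difference = UTC+4 - UTC-6 = +10 hours
New hour = (22 + 10) mod 24
= 32 mod 24 = 8
Minutes unchanged → 08:02; 32 ≥ 24 → next day


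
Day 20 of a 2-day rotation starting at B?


Shift A

Shifts: A, B
Start: B (index 1)
Day 20: (1 + 20 - 1) mod 2
= 20 mod 2
= 0
Index 0 → shift A


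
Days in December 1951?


31 days

Month: December (month 12)
December has 31 days


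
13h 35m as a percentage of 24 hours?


0.5660 (56.60%)

Total minutes: 13×60 + 35 = 815
Day = 24×60 = 1440 minutes
Fraction = 815/1440 ≈ 0.5660
As a percentage: 815/1440 × 100 ≈ 56.60%


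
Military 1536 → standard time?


3:36 PM

Hour: 15
15 - 12 = 3 → PM


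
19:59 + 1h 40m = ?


21:39

Start: 1199 minutes from midnight
Add: 100 minutes
Total: 1299 minutes
Hours: 1299 ÷ 60 = 21 remainder 39


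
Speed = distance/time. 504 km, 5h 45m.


87.7 km/h

Distance: 504 km
Time: 5h 45m = 345 min = 345/60 = 23/4 hours
Speed = 504 ÷ (23/4) = 504 × 4 / 23 = 2016/23 ≈ 87.7 km/h


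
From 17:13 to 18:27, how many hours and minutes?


End time in minutes: 18×60 + 27 = 1107
Start time in minutes: 17×60 + 13 = 1033
Difference = 1107 - 1033 = 74 minutes
= 1 hours 14 minutes

1h 14m


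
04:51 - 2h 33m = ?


Start: 291 minutes from midnight
Subtract: 153 minutes
Remaining: 291 - 153 = 138
Hours: 2, Minutes: 18

02:18


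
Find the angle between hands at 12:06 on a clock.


33.0°

Hour hand (12 ≡ 0 on the dial): 0×30 + 6×0.5 = 3.0°
Minute hand = 6×6 = 36°
Difference = |3.0 - 36| = 33.0°


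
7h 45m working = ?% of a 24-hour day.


Time: 465 minutes
Day: 1440 minutes
Percentage = (465/1440) × 100 ≈ 32.3%

32.3%


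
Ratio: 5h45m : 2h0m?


Duration 1: 345 minutes
Duration 2: 120 minutes
Ratio = 345:120
GCD = 15
Simplified = 23:8
As a decimal: 23/8 ≈ 2.88

23:8 (2.88)


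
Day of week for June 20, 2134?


Sunday

Zeller's congruence:
q=20, m=6, k=34, j=21
h = (20 + ⌊13×7/5⌋ + 34 + ⌊34/4⌋ + ⌊21/4⌋ - 2×21) mod 7
= (20 + 18 + 34 + 8 + 5 - 42) mod 7
= 43 mod 7 = 1
h=1 → Sunday


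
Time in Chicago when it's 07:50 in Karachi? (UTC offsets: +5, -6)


Time difference = UTC-6 - UTC+5 = -11 hours
New hour = (7 -11) mod 24
= -4 mod 24 = 20
Minutes unchanged → 20:50; -4 < 0 → previous day

20:50 (previous day)
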